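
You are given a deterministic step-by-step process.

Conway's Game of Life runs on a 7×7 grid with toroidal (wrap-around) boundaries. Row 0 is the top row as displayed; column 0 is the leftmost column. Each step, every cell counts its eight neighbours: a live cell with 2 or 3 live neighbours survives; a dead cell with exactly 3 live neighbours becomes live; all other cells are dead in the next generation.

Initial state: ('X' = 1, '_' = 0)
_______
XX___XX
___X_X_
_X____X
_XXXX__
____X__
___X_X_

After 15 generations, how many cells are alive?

4

t=0: _______
XX___XX
___X_X_
_X____X
_XXXX__
____X__
___X_X_
t=1: X___XX_
X___XXX
_XX_XX_
XX___X_
XXXXXX_
_____X_
____X__
t=2: X__X___
X______
__XX___
_______
X_XX_X_
_XX__XX
____X_X
t=3: X_____X
_XXX___
_______
_X__X__
X_XXXX_
_XX____
_XXXX_X
t=4: ____XXX
XXX____
_X_X___
_XX_XX_
X___XX_
______X
___X_XX
t=5: _XXXX__
XXXXXXX
___XX__
XXX__XX
XX_XX__
X______
X______
t=6: _______
X_____X
_______
_____XX
___XXX_
X_____X
X_XX___
t=7: XX____X
_______
X____X_
_____XX
X___X__
XXX__XX
XX____X
t=8: _X____X
_X_____
_____X_
X___XX_
____X__
__X__X_
_______
t=9: X______
X______
____XXX
____XXX
___XX_X
_______
_______
t=10: _______
X____X_
X___X__
X______
___XX_X
_______
_______
t=11: _______
______X
XX_____
X__XXXX
_______
_______
_______
t=12: _______
X______
_X__X__
XX__XXX
____XXX
_______
_______
t=13: _______
_______
_X__X__
_X_X___
____X__
_____X_
_______
t=14: _______
_______
__X____
__XXX__
____X__
_______
_______
t=15: _______
_______
__X____
__X_X__
____X__
_______
_______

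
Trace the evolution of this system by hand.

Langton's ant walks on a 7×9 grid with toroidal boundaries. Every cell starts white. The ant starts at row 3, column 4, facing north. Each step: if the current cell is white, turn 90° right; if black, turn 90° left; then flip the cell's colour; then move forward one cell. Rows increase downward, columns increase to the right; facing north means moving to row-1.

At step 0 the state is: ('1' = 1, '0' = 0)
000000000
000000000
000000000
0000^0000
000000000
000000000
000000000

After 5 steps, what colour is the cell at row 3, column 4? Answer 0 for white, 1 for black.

0) 000000000
000000000
000000000
0000^0000
000000000
000000000
000000000
1) 000000000
000000000
000000000
00001>000
000000000
000000000
000000000
2) 000000000
000000000
000000000
000011000
00000v000
000000000
000000000
3) 000000000
000000000
000000000
000011000
0000<1000
000000000
000000000
4) 000000000
000000000
000000000
0000^1000
000011000
000000000
000000000
5) 000000000
000000000
000000000
000<01000
000011000
000000000
000000000

0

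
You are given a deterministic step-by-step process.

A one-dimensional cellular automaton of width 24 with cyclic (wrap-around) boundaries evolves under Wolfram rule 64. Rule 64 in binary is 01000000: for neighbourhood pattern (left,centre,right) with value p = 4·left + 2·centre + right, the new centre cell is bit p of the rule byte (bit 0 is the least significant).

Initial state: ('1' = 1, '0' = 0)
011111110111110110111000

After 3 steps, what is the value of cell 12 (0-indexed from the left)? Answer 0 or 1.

0

gen 0: 011111110111110110111000
gen 1: 000000010000010010001000
gen 2: 000000000000000000000000
gen 3: 000000000000000000000000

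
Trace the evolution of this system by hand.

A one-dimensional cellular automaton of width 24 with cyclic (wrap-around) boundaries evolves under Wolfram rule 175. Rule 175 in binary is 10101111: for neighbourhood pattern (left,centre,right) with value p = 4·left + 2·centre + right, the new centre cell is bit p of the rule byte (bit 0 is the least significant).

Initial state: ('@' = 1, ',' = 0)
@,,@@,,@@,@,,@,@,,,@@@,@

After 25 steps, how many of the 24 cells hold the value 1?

[0] @,,@@,,@@,@,,@,@,,,@@@,@
[1] ,,@@,,@@,@@,@@@@,@@@@,@@
[2] ,@@,,@@,@@,@@@@,@@@@,@@,
[3] @@,,@@,@@,@@@@,@@@@,@@,,
[4] @,,@@,@@,@@@@,@@@@,@@,,@
[5] ,,@@,@@,@@@@,@@@@,@@,,@@
[6] ,@@,@@,@@@@,@@@@,@@,,@@,
[7] @@,@@,@@@@,@@@@,@@,,@@,,
[8] @,@@,@@@@,@@@@,@@,,@@,,@
[9] ,@@,@@@@,@@@@,@@,,@@,,@@
[10] @@,@@@@,@@@@,@@,,@@,,@@,
[11] @,@@@@,@@@@,@@,,@@,,@@,@
[12] ,@@@@,@@@@,@@,,@@,,@@,@@
[13] @@@@,@@@@,@@,,@@,,@@,@@,
[14] @@@,@@@@,@@,,@@,,@@,@@,@
[15] @@,@@@@,@@,,@@,,@@,@@,@@
[16] @,@@@@,@@,,@@,,@@,@@,@@@
[17] ,@@@@,@@,,@@,,@@,@@,@@@@
[18] @@@@,@@,,@@,,@@,@@,@@@@,
[19] @@@,@@,,@@,,@@,@@,@@@@,@
[20] @@,@@,,@@,,@@,@@,@@@@,@@
[21] @,@@,,@@,,@@,@@,@@@@,@@@
[22] ,@@,,@@,,@@,@@,@@@@,@@@@
[23] @@,,@@,,@@,@@,@@@@,@@@@,
[24] @,,@@,,@@,@@,@@@@,@@@@,@
[25] ,,@@,,@@,@@,@@@@,@@@@,@@

16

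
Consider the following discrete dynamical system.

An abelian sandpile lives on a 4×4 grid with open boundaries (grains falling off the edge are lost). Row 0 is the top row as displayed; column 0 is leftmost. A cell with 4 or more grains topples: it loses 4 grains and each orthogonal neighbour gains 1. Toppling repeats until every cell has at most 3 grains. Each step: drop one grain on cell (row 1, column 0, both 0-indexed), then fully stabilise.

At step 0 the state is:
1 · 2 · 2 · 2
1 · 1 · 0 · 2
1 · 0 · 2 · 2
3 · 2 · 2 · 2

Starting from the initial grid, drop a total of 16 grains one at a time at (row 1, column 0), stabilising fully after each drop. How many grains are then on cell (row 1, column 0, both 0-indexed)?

0

gen 0: 1 · 2 · 2 · 2
1 · 1 · 0 · 2
1 · 0 · 2 · 2
3 · 2 · 2 · 2
gen 1: 1 · 2 · 2 · 2
2 · 1 · 0 · 2
1 · 0 · 2 · 2
3 · 2 · 2 · 2
gen 2: 1 · 2 · 2 · 2
3 · 1 · 0 · 2
1 · 0 · 2 · 2
3 · 2 · 2 · 2
gen 3: 2 · 2 · 2 · 2
0 · 2 · 0 · 2
2 · 0 · 2 · 2
3 · 2 · 2 · 2
gen 4: 2 · 2 · 2 · 2
1 · 2 · 0 · 2
2 · 0 · 2 · 2
3 · 2 · 2 · 2
gen 5: 2 · 2 · 2 · 2
2 · 2 · 0 · 2
2 · 0 · 2 · 2
3 · 2 · 2 · 2
gen 6: 2 · 2 · 2 · 2
3 · 2 · 0 · 2
2 · 0 · 2 · 2
3 · 2 · 2 · 2
gen 7: 3 · 2 · 2 · 2
0 · 3 · 0 · 2
3 · 0 · 2 · 2
3 · 2 · 2 · 2
gen 8: 3 · 2 · 2 · 2
1 · 3 · 0 · 2
3 · 0 · 2 · 2
3 · 2 · 2 · 2
gen 9: 3 · 2 · 2 · 2
2 · 3 · 0 · 2
3 · 0 · 2 · 2
3 · 2 · 2 · 2
gen 10: 3 · 2 · 2 · 2
3 · 3 · 0 · 2
3 · 0 · 2 · 2
3 · 2 · 2 · 2
gen 11: 1 · 0 · 3 · 2
3 · 1 · 1 · 2
1 · 2 · 2 · 2
0 · 3 · 2 · 2
gen 12: 2 · 0 · 3 · 2
0 · 2 · 1 · 2
2 · 2 · 2 · 2
0 · 3 · 2 · 2
gen 13: 2 · 0 · 3 · 2
1 · 2 · 1 · 2
2 · 2 · 2 · 2
0 · 3 · 2 · 2
gen 14: 2 · 0 · 3 · 2
2 · 2 · 1 · 2
2 · 2 · 2 · 2
0 · 3 · 2 · 2
gen 15: 2 · 0 · 3 · 2
3 · 2 · 1 · 2
2 · 2 · 2 · 2
0 · 3 · 2 · 2
gen 16: 3 · 0 · 3 · 2
0 · 3 · 1 · 2
3 · 2 · 2 · 2
0 · 3 · 2 · 2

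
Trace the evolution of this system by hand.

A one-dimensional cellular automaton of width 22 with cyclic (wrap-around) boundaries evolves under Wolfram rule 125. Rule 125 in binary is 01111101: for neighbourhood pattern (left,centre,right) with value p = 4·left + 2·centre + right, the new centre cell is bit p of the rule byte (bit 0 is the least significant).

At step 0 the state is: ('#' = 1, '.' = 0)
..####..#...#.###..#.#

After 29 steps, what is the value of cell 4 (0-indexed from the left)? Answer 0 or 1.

1

k=0  ..####..#...#.###..#.#
k=1  #.#..##.###.###.##.###
k=2  ####.####.###.######..
k=3  #..###..###.###....##.
k=4  ##.#.##.#.###.####.###
k=5  .##########.###..###..
k=6  .#........###.##.#.###
k=7  #########.#.########.#
k=8  ........#####......###
k=9  #######.#...######.#.#
k=10  ......#####.#....#####
k=11  #####.#...######.#...#
k=12  ....#####.#....#####.#
k=13  ###.#...######.#...###
k=14  ..#####.#....#####.#..
k=15  #.#...######.#...#####
k=16  #####.#....#####.#....
k=17  #...######.#...######.
k=18  ###.#....#####.#....##
k=19  ..######.#...######.#.
k=20  #.#....#####.#....####
k=21  ######.#...######.#...
k=22  #....#####.#....#####.
k=23  ####.#...######.#...##
k=24  ...#####.#....#####.#.
k=25  ##.#...######.#...####
k=26  .#####.#....#####.#...
k=27  .#...######.#...######
k=28  ####.#....#####.#....#
k=29  ...######.#...######.#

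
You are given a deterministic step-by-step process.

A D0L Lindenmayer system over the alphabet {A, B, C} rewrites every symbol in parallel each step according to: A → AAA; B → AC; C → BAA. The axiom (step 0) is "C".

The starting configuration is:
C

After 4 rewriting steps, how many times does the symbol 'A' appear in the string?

[0] C
[1] BAA
[2] ACAAAAAA
[3] AAABAAAAAAAAAAAAAAAAAAAA
[4] AAAAAAAAAACAAAAAAAAAAAAAAAAAAAAAAAAAAAAAAAAAAAAAAAAAAAAAAAAAAAAAAAAAAAA

70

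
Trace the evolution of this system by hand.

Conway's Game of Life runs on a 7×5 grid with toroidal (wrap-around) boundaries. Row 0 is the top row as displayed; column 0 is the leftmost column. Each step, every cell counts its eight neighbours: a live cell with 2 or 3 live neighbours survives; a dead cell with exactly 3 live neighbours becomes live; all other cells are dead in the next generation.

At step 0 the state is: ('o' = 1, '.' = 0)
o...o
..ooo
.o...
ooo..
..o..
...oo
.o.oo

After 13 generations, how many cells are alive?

t=0: o...o
..ooo
.o...
ooo..
..o..
...oo
.o.oo
t=1: .o...
.oooo
....o
o.o..
o.o.o
o...o
..o..
t=2: oo...
.oooo
....o
o....
.....
o...o
oo...
t=3: ...o.
.oooo
.oo.o
.....
o...o
oo..o
.....
t=4: ...oo
.o..o
.o..o
.o.oo
.o..o
.o..o
o...o
t=5: ...o.
..o.o
.o..o
.o.oo
.o..o
.o.oo
.....
t=6: ...o.
o.o.o
.o..o
.o.oo
.o...
..ooo
..ooo
t=7: oo...
ooo.o
.o...
.o.oo
.o...
oo..o
.....
t=8: ..o.o
..o.o
.....
.o...
.o.o.
oo...
....o
t=9: o...o
.....
.....
..o..
.o...
ooo.o
.o.oo
t=10: o..oo
.....
.....
.....
...o.
....o
.....
t=11: ....o
....o
.....
.....
.....
.....
o..o.
t=12: o..oo
.....
.....
.....
.....
.....
....o
t=13: o..oo
....o
.....
.....
.....
.....
o..oo

7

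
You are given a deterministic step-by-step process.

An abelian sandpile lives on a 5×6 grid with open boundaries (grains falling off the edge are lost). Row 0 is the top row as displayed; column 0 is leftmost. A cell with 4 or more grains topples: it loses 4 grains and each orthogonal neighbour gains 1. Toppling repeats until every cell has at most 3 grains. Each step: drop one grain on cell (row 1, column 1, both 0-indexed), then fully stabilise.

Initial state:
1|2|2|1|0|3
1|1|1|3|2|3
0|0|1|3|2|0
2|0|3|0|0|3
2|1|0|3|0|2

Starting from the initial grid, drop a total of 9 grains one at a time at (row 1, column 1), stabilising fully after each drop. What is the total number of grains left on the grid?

50

k=0  1|2|2|1|0|3
1|1|1|3|2|3
0|0|1|3|2|0
2|0|3|0|0|3
2|1|0|3|0|2
k=1  1|2|2|1|0|3
1|2|1|3|2|3
0|0|1|3|2|0
2|0|3|0|0|3
2|1|0|3|0|2
k=2  1|2|2|1|0|3
1|3|1|3|2|3
0|0|1|3|2|0
2|0|3|0|0|3
2|1|0|3|0|2
k=3  1|3|2|1|0|3
2|0|2|3|2|3
0|1|1|3|2|0
2|0|3|0|0|3
2|1|0|3|0|2
k=4  1|3|2|1|0|3
2|1|2|3|2|3
0|1|1|3|2|0
2|0|3|0|0|3
2|1|0|3|0|2
k=5  1|3|2|1|0|3
2|2|2|3|2|3
0|1|1|3|2|0
2|0|3|0|0|3
2|1|0|3|0|2
k=6  1|3|2|1|0|3
2|3|2|3|2|3
0|1|1|3|2|0
2|0|3|0|0|3
2|1|0|3|0|2
k=7  2|0|3|1|0|3
3|1|3|3|2|3
0|2|1|3|2|0
2|0|3|0|0|3
2|1|0|3|0|2
k=8  2|0|3|1|0|3
3|2|3|3|2|3
0|2|1|3|2|0
2|0|3|0|0|3
2|1|0|3|0|2
k=9  2|0|3|1|0|3
3|3|3|3|2|3
0|2|1|3|2|0
2|0|3|0|0|3
2|1|0|3|0|2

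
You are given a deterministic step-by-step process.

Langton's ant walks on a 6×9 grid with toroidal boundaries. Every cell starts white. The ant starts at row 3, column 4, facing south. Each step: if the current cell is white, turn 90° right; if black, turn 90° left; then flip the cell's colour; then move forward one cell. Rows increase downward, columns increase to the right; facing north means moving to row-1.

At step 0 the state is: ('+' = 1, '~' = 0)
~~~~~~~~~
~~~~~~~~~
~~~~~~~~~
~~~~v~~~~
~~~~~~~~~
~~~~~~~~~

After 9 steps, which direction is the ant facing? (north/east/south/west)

east

step 0: ~~~~~~~~~
~~~~~~~~~
~~~~~~~~~
~~~~v~~~~
~~~~~~~~~
~~~~~~~~~
step 1: ~~~~~~~~~
~~~~~~~~~
~~~~~~~~~
~~~<+~~~~
~~~~~~~~~
~~~~~~~~~
step 2: ~~~~~~~~~
~~~~~~~~~
~~~^~~~~~
~~~++~~~~
~~~~~~~~~
~~~~~~~~~
step 3: ~~~~~~~~~
~~~~~~~~~
~~~+>~~~~
~~~++~~~~
~~~~~~~~~
~~~~~~~~~
step 4: ~~~~~~~~~
~~~~~~~~~
~~~++~~~~
~~~+v~~~~
~~~~~~~~~
~~~~~~~~~
step 5: ~~~~~~~~~
~~~~~~~~~
~~~++~~~~
~~~+~>~~~
~~~~~~~~~
~~~~~~~~~
step 6: ~~~~~~~~~
~~~~~~~~~
~~~++~~~~
~~~+~+~~~
~~~~~v~~~
~~~~~~~~~
step 7: ~~~~~~~~~
~~~~~~~~~
~~~++~~~~
~~~+~+~~~
~~~~<+~~~
~~~~~~~~~
step 8: ~~~~~~~~~
~~~~~~~~~
~~~++~~~~
~~~+^+~~~
~~~~++~~~
~~~~~~~~~
step 9: ~~~~~~~~~
~~~~~~~~~
~~~++~~~~
~~~++>~~~
~~~~++~~~
~~~~~~~~~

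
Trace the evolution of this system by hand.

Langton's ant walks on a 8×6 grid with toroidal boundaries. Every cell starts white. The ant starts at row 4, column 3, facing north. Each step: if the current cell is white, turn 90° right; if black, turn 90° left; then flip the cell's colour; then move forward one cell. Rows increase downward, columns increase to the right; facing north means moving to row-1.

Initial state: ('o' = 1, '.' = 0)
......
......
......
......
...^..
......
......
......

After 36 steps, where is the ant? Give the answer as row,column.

0,3

gen 0: ......
......
......
......
...^..
......
......
......
gen 1: ......
......
......
......
...o>.
......
......
......
gen 2: ......
......
......
......
...oo.
....v.
......
......
gen 3: ......
......
......
......
...oo.
...<o.
......
......
gen 4: ......
......
......
......
...^o.
...oo.
......
......
gen 5: ......
......
......
......
..<.o.
...oo.
......
......
gen 6: ......
......
......
..^...
..o.o.
...oo.
......
......
gen 7: ......
......
......
..o>..
..o.o.
...oo.
......
......
gen 8: ......
......
......
..oo..
..ovo.
...oo.
......
......
gen 9: ......
......
......
..oo..
..<oo.
...oo.
......
......
gen 10: ......
......
......
..oo..
...oo.
..voo.
......
......
gen 11: ......
......
......
..oo..
...oo.
.<ooo.
......
......
gen 12: ......
......
......
..oo..
.^.oo.
.oooo.
......
......
gen 13: ......
......
......
..oo..
.o>oo.
.oooo.
......
......
gen 14: ......
......
......
..oo..
.oooo.
.ovoo.
......
......
gen 15: ......
......
......
..oo..
.oooo.
.o.>o.
......
......
gen 16: ......
......
......
..oo..
.oo^o.
.o..o.
......
......
gen 17: ......
......
......
..oo..
.o<.o.
.o..o.
......
......
gen 18: ......
......
......
..oo..
.o..o.
.ov.o.
......
......
gen 19: ......
......
......
..oo..
.o..o.
.<o.o.
......
......
gen 20: ......
......
......
..oo..
.o..o.
..o.o.
.v....
......
gen 21: ......
......
......
..oo..
.o..o.
..o.o.
<o....
......
gen 22: ......
......
......
..oo..
.o..o.
^.o.o.
oo....
......
gen 23: ......
......
......
..oo..
.o..o.
o>o.o.
oo....
......
gen 24: ......
......
......
..oo..
.o..o.
ooo.o.
ov....
......
gen 25: ......
......
......
..oo..
.o..o.
ooo.o.
o.>...
......
gen 26: ......
......
......
..oo..
.o..o.
ooo.o.
o.o...
..v...
gen 27: ......
......
......
..oo..
.o..o.
ooo.o.
o.o...
.<o...
gen 28: ......
......
......
..oo..
.o..o.
ooo.o.
o^o...
.oo...
gen 29: ......
......
......
..oo..
.o..o.
ooo.o.
oo>...
.oo...
gen 30: ......
......
......
..oo..
.o..o.
oo^.o.
oo....
.oo...
gen 31: ......
......
......
..oo..
.o..o.
o<..o.
oo....
.oo...
gen 32: ......
......
......
..oo..
.o..o.
o...o.
ov....
.oo...
gen 33: ......
......
......
..oo..
.o..o.
o...o.
o.>...
.oo...
gen 34: ......
......
......
..oo..
.o..o.
o...o.
o.o...
.ov...
gen 35: ......
......
......
..oo..
.o..o.
o...o.
o.o...
.o.>..
gen 36: ...v..
......
......
..oo..
.o..o.
o...o.
o.o...
.o.o..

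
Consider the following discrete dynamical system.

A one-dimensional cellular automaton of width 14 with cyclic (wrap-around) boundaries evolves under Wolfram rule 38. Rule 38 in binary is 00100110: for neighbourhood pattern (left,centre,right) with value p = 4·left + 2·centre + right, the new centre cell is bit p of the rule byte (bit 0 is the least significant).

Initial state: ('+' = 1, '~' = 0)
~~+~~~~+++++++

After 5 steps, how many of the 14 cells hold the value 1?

3

step 0: ~~+~~~~+++++++
step 1: ~++~~~+~~~~~~~
step 2: +~~~~++~~~~~~~
step 3: +~~~+~~~~~~~~+
step 4: ~~~++~~~~~~~+~
step 5: ~~+~~~~~~~~++~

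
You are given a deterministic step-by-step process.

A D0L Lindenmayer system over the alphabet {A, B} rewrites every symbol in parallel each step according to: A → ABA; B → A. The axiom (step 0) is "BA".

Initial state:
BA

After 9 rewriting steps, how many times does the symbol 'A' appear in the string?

3363

step 0: BA
step 1: AABA
step 2: ABAABAAABA
step 3: ABAAABAABAAABAABAABAAABA
step 4: ABAAABAABAABAAABAABAAABAABAABAAABAABAAABAABAAABAABAABAAABA
step 5: ABAAABAABAABAAABAABAAABAABAAABAABAABAAABAABAAABAABAABAAABA…ABAAABAABAABAAABAABAAABAABAABAAABAABAAABAABAAABAABAABAAABA  (len 140)
step 6: ABAAABAABAABAAABAABAAABAABAAABAABAABAAABAABAAABAABAABAAABA…ABAAABAABAABAAABAABAAABAABAABAAABAABAAABAABAAABAABAABAAABA  (len 338)
step 7: ABAAABAABAABAAABAABAAABAABAAABAABAABAAABAABAAABAABAABAAABA…ABAAABAABAABAAABAABAAABAABAABAAABAABAAABAABAAABAABAABAAABA  (len 816)
step 8: ABAAABAABAABAAABAABAAABAABAAABAABAABAAABAABAAABAABAABAAABA…ABAAABAABAABAAABAABAAABAABAABAAABAABAAABAABAAABAABAABAAABA  (len 1970)
step 9: ABAAABAABAABAAABAABAAABAABAAABAABAABAAABAABAAABAABAABAAABA…ABAAABAABAABAAABAABAAABAABAABAAABAABAAABAABAAABAABAABAAABA  (len 4756)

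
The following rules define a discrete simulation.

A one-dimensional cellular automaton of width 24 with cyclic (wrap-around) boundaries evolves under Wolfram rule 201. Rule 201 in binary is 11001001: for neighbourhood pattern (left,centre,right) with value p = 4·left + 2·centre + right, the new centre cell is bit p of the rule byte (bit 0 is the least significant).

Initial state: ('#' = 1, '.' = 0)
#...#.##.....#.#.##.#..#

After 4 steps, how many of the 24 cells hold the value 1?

15

t=0: #...#.##.....#.#.##.#..#
t=1: #.#...##.###.....##....#
t=2: #...#.##.###.###.##.##.#
t=3: #.#...##.###.###.##.##.#
t=4: #...#.##.###.###.##.##.#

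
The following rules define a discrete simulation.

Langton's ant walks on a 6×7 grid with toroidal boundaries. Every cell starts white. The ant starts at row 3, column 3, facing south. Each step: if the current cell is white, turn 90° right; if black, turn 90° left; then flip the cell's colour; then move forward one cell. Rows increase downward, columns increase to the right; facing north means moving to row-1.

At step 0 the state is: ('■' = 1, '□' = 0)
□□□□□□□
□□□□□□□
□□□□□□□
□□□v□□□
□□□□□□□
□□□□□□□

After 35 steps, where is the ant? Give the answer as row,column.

0,3

step 0: □□□□□□□
□□□□□□□
□□□□□□□
□□□v□□□
□□□□□□□
□□□□□□□
step 1: □□□□□□□
□□□□□□□
□□□□□□□
□□<■□□□
□□□□□□□
□□□□□□□
step 2: □□□□□□□
□□□□□□□
□□^□□□□
□□■■□□□
□□□□□□□
□□□□□□□
step 3: □□□□□□□
□□□□□□□
□□■>□□□
□□■■□□□
□□□□□□□
□□□□□□□
step 4: □□□□□□□
□□□□□□□
□□■■□□□
□□■v□□□
□□□□□□□
□□□□□□□
step 5: □□□□□□□
□□□□□□□
□□■■□□□
□□■□>□□
□□□□□□□
□□□□□□□
step 6: □□□□□□□
□□□□□□□
□□■■□□□
□□■□■□□
□□□□v□□
□□□□□□□
step 7: □□□□□□□
□□□□□□□
□□■■□□□
□□■□■□□
□□□<■□□
□□□□□□□
step 8: □□□□□□□
□□□□□□□
□□■■□□□
□□■^■□□
□□□■■□□
□□□□□□□
step 9: □□□□□□□
□□□□□□□
□□■■□□□
□□■■>□□
□□□■■□□
□□□□□□□
step 10: □□□□□□□
□□□□□□□
□□■■^□□
□□■■□□□
□□□■■□□
□□□□□□□
step 11: □□□□□□□
□□□□□□□
□□■■■>□
□□■■□□□
□□□■■□□
□□□□□□□
step 12: □□□□□□□
□□□□□□□
□□■■■■□
□□■■□v□
□□□■■□□
□□□□□□□
step 13: □□□□□□□
□□□□□□□
□□■■■■□
□□■■<■□
□□□■■□□
□□□□□□□
step 14: □□□□□□□
□□□□□□□
□□■■^■□
□□■■■■□
□□□■■□□
□□□□□□□
step 15: □□□□□□□
□□□□□□□
□□■<□■□
□□■■■■□
□□□■■□□
□□□□□□□
step 16: □□□□□□□
□□□□□□□
□□■□□■□
□□■v■■□
□□□■■□□
□□□□□□□
step 17: □□□□□□□
□□□□□□□
□□■□□■□
□□■□>■□
□□□■■□□
□□□□□□□
step 18: □□□□□□□
□□□□□□□
□□■□^■□
□□■□□■□
□□□■■□□
□□□□□□□
step 19: □□□□□□□
□□□□□□□
□□■□■>□
□□■□□■□
□□□■■□□
□□□□□□□
step 20: □□□□□□□
□□□□□^□
□□■□■□□
□□■□□■□
□□□■■□□
□□□□□□□
step 21: □□□□□□□
□□□□□■>
□□■□■□□
□□■□□■□
□□□■■□□
□□□□□□□
step 22: □□□□□□□
□□□□□■■
□□■□■□v
□□■□□■□
□□□■■□□
□□□□□□□
step 23: □□□□□□□
□□□□□■■
□□■□■<■
□□■□□■□
□□□■■□□
□□□□□□□
step 24: □□□□□□□
□□□□□^■
□□■□■■■
□□■□□■□
□□□■■□□
□□□□□□□
step 25: □□□□□□□
□□□□<□■
□□■□■■■
□□■□□■□
□□□■■□□
□□□□□□□
step 26: □□□□^□□
□□□□■□■
□□■□■■■
□□■□□■□
□□□■■□□
□□□□□□□
step 27: □□□□■>□
□□□□■□■
□□■□■■■
□□■□□■□
□□□■■□□
□□□□□□□
step 28: □□□□■■□
□□□□■v■
□□■□■■■
□□■□□■□
□□□■■□□
□□□□□□□
step 29: □□□□■■□
□□□□<■■
□□■□■■■
□□■□□■□
□□□■■□□
□□□□□□□
step 30: □□□□■■□
□□□□□■■
□□■□v■■
□□■□□■□
□□□■■□□
□□□□□□□
step 31: □□□□■■□
□□□□□■■
□□■□□>■
□□■□□■□
□□□■■□□
□□□□□□□
step 32: □□□□■■□
□□□□□^■
□□■□□□■
□□■□□■□
□□□■■□□
□□□□□□□
step 33: □□□□■■□
□□□□<□■
□□■□□□■
□□■□□■□
□□□■■□□
□□□□□□□
step 34: □□□□^■□
□□□□■□■
□□■□□□■
□□■□□■□
□□□■■□□
□□□□□□□
step 35: □□□<□■□
□□□□■□■
□□■□□□■
□□■□□■□
□□□■■□□
□□□□□□□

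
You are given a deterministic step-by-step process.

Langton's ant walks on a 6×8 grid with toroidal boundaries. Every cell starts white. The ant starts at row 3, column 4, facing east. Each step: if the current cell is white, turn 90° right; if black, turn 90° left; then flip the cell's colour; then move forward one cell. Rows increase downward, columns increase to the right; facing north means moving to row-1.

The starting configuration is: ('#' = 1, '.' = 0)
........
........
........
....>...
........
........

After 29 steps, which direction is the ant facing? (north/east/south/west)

k=0  ........
........
........
....>...
........
........
k=1  ........
........
........
....#...
....v...
........
k=2  ........
........
........
....#...
...<#...
........
k=3  ........
........
........
...^#...
...##...
........
k=4  ........
........
........
...#>...
...##...
........
k=5  ........
........
....^...
...#....
...##...
........
k=6  ........
........
....#>..
...#....
...##...
........
k=7  ........
........
....##..
...#.v..
...##...
........
k=8  ........
........
....##..
...#<#..
...##...
........
k=9  ........
........
....^#..
...###..
...##...
........
k=10  ........
........
...<.#..
...###..
...##...
........
k=11  ........
...^....
...#.#..
...###..
...##...
........
k=12  ........
...#>...
...#.#..
...###..
...##...
........
k=13  ........
...##...
...#v#..
...###..
...##...
........
k=14  ........
...##...
...<##..
...###..
...##...
........
k=15  ........
...##...
....##..
...v##..
...##...
........
k=16  ........
...##...
....##..
....>#..
...##...
........
k=17  ........
...##...
....^#..
.....#..
...##...
........
k=18  ........
...##...
...<.#..
.....#..
...##...
........
k=19  ........
...^#...
...#.#..
.....#..
...##...
........
k=20  ........
..<.#...
...#.#..
.....#..
...##...
........
k=21  ..^.....
..#.#...
...#.#..
.....#..
...##...
........
k=22  ..#>....
..#.#...
...#.#..
.....#..
...##...
........
k=23  ..##....
..#v#...
...#.#..
.....#..
...##...
........
k=24  ..##....
..<##...
...#.#..
.....#..
...##...
........
k=25  ..##....
...##...
..v#.#..
.....#..
...##...
........
k=26  ..##....
...##...
.<##.#..
.....#..
...##...
........
k=27  ..##....
.^.##...
.###.#..
.....#..
...##...
........
k=28  ..##....
.#>##...
.###.#..
.....#..
...##...
........
k=29  ..##....
.####...
.#v#.#..
.....#..
...##...
........

south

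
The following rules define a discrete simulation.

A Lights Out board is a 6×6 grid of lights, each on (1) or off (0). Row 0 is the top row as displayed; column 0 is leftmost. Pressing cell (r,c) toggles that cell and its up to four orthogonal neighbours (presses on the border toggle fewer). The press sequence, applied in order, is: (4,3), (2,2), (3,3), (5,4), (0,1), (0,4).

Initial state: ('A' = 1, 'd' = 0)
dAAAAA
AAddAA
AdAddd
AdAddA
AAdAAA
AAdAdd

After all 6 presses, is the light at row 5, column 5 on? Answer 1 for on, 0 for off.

1

step 0: dAAAAA
AAddAA
AdAddd
AdAddA
AAdAAA
AAdAdd
step 1: dAAAAA
AAddAA
AdAddd
AdAAdA
AAAddA
AAdddd
step 2: dAAAAA
AAAdAA
AAdAdd
AddAdA
AAAddA
AAdddd
step 3: dAAAAA
AAAdAA
AAdddd
AdAdAA
AAAAdA
AAdddd
step 4: dAAAAA
AAAdAA
AAdddd
AdAdAA
AAAAAA
AAdAAA
step 5: AddAAA
AdAdAA
AAdddd
AdAdAA
AAAAAA
AAdAAA
step 6: Addddd
AdAddA
AAdddd
AdAdAA
AAAAAA
AAdAAA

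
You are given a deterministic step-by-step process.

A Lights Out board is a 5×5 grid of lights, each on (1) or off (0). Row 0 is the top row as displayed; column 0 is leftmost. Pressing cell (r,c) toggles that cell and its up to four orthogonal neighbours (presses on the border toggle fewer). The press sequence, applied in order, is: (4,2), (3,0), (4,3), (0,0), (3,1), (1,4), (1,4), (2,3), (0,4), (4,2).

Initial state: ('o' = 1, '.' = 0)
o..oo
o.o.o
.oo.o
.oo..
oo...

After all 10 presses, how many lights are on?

9

t=0: o..oo
o.o.o
.oo.o
.oo..
oo...
t=1: o..oo
o.o.o
.oo.o
.o...
o.oo.
t=2: o..oo
o.o.o
ooo.o
o....
..oo.
t=3: o..oo
o.o.o
ooo.o
o..o.
....o
t=4: .o.oo
..o.o
ooo.o
o..o.
....o
t=5: .o.oo
..o.o
o.o.o
.ooo.
.o..o
t=6: .o.o.
..oo.
o.o..
.ooo.
.o..o
t=7: .o.oo
..o.o
o.o.o
.ooo.
.o..o
t=8: .o.oo
..ooo
o..o.
.oo..
.o..o
t=9: .o...
..oo.
o..o.
.oo..
.o..o
t=10: .o...
..oo.
o..o.
.o...
..ooo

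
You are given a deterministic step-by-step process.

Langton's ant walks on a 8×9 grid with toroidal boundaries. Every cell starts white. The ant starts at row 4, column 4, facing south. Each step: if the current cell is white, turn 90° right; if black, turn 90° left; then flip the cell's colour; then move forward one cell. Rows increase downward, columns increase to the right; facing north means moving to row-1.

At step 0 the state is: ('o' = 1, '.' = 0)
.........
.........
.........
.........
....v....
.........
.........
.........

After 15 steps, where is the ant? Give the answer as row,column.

t=0: .........
.........
.........
.........
....v....
.........
.........
.........
t=1: .........
.........
.........
.........
...<o....
.........
.........
.........
t=2: .........
.........
.........
...^.....
...oo....
.........
.........
.........
t=3: .........
.........
.........
...o>....
...oo....
.........
.........
.........
t=4: .........
.........
.........
...oo....
...ov....
.........
.........
.........
t=5: .........
.........
.........
...oo....
...o.>...
.........
.........
.........
t=6: .........
.........
.........
...oo....
...o.o...
.....v...
.........
.........
t=7: .........
.........
.........
...oo....
...o.o...
....<o...
.........
.........
t=8: .........
.........
.........
...oo....
...o^o...
....oo...
.........
.........
t=9: .........
.........
.........
...oo....
...oo>...
....oo...
.........
.........
t=10: .........
.........
.........
...oo^...
...oo....
....oo...
.........
.........
t=11: .........
.........
.........
...ooo>..
...oo....
....oo...
.........
.........
t=12: .........
.........
.........
...oooo..
...oo.v..
....oo...
.........
.........
t=13: .........
.........
.........
...oooo..
...oo<o..
....oo...
.........
.........
t=14: .........
.........
.........
...oo^o..
...oooo..
....oo...
.........
.........
t=15: .........
.........
.........
...o<.o..
...oooo..
....oo...
.........
.........

3,4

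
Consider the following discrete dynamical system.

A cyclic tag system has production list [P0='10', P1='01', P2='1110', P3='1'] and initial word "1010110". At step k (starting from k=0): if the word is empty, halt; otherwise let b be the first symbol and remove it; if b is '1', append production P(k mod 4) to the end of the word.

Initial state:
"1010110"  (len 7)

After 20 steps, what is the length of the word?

12

step 0: "1010110"  (len 7)
step 1: "01011010"  (len 8)
step 2: "1011010"  (len 7)
step 3: "0110101110"  (len 10)
step 4: "110101110"  (len 9)
step 5: "1010111010"  (len 10)
step 6: "01011101001"  (len 11)
step 7: "1011101001"  (len 10)
step 8: "0111010011"  (len 10)
step 9: "111010011"  (len 9)
step 10: "1101001101"  (len 10)
step 11: "1010011011110"  (len 13)
step 12: "0100110111101"  (len 13)
step 13: "100110111101"  (len 12)
step 14: "0011011110101"  (len 13)
step 15: "011011110101"  (len 12)
step 16: "11011110101"  (len 11)
step 17: "101111010110"  (len 12)
step 18: "0111101011001"  (len 13)
step 19: "111101011001"  (len 12)
step 20: "111010110011"  (len 12)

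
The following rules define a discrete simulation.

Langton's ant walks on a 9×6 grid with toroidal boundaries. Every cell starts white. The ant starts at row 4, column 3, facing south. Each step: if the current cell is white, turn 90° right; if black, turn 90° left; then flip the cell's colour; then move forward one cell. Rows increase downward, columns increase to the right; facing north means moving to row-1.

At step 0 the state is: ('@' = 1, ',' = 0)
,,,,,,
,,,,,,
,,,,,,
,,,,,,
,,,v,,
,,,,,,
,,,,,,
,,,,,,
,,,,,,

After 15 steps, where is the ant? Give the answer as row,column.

3,3

step 0: ,,,,,,
,,,,,,
,,,,,,
,,,,,,
,,,v,,
,,,,,,
,,,,,,
,,,,,,
,,,,,,
step 1: ,,,,,,
,,,,,,
,,,,,,
,,,,,,
,,<@,,
,,,,,,
,,,,,,
,,,,,,
,,,,,,
step 2: ,,,,,,
,,,,,,
,,,,,,
,,^,,,
,,@@,,
,,,,,,
,,,,,,
,,,,,,
,,,,,,
step 3: ,,,,,,
,,,,,,
,,,,,,
,,@>,,
,,@@,,
,,,,,,
,,,,,,
,,,,,,
,,,,,,
step 4: ,,,,,,
,,,,,,
,,,,,,
,,@@,,
,,@v,,
,,,,,,
,,,,,,
,,,,,,
,,,,,,
step 5: ,,,,,,
,,,,,,
,,,,,,
,,@@,,
,,@,>,
,,,,,,
,,,,,,
,,,,,,
,,,,,,
step 6: ,,,,,,
,,,,,,
,,,,,,
,,@@,,
,,@,@,
,,,,v,
,,,,,,
,,,,,,
,,,,,,
step 7: ,,,,,,
,,,,,,
,,,,,,
,,@@,,
,,@,@,
,,,<@,
,,,,,,
,,,,,,
,,,,,,
step 8: ,,,,,,
,,,,,,
,,,,,,
,,@@,,
,,@^@,
,,,@@,
,,,,,,
,,,,,,
,,,,,,
step 9: ,,,,,,
,,,,,,
,,,,,,
,,@@,,
,,@@>,
,,,@@,
,,,,,,
,,,,,,
,,,,,,
step 10: ,,,,,,
,,,,,,
,,,,,,
,,@@^,
,,@@,,
,,,@@,
,,,,,,
,,,,,,
,,,,,,
step 11: ,,,,,,
,,,,,,
,,,,,,
,,@@@>
,,@@,,
,,,@@,
,,,,,,
,,,,,,
,,,,,,
step 12: ,,,,,,
,,,,,,
,,,,,,
,,@@@@
,,@@,v
,,,@@,
,,,,,,
,,,,,,
,,,,,,
step 13: ,,,,,,
,,,,,,
,,,,,,
,,@@@@
,,@@<@
,,,@@,
,,,,,,
,,,,,,
,,,,,,
step 14: ,,,,,,
,,,,,,
,,,,,,
,,@@^@
,,@@@@
,,,@@,
,,,,,,
,,,,,,
,,,,,,
step 15: ,,,,,,
,,,,,,
,,,,,,
,,@<,@
,,@@@@
,,,@@,
,,,,,,
,,,,,,
,,,,,,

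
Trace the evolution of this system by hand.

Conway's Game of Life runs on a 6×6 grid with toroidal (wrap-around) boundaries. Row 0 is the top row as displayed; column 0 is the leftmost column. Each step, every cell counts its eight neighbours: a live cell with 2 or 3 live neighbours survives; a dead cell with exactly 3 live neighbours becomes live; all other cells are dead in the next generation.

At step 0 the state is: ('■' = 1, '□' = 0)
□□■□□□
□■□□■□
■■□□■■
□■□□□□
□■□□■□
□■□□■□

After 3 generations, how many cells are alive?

0) □□■□□□
□■□□■□
■■□□■■
□■□□□□
□■□□■□
□■□□■□
1) □■■■□□
□■■■■□
□■■□■■
□■■□■□
■■■□□□
□■■■□□
2) ■□□□□□
□□□□□■
□□□□□■
□□□□■□
■□□□□□
□□□□□□
3) □□□□□□
■□□□□■
□□□□■■
□□□□□■
□□□□□□
□□□□□□

5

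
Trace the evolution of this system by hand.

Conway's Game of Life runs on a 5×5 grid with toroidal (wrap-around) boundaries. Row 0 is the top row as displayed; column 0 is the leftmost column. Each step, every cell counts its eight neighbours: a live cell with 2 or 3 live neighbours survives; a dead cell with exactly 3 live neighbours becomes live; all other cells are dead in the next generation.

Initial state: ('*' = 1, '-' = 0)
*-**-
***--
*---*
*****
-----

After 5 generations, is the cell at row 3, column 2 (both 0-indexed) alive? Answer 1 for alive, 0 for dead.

0

0) *-**-
***--
*---*
*****
-----
1) *-***
--*--
-----
-***-
-----
2) -****
-**-*
-*-*-
--*--
*----
3) ----*
----*
**-*-
-**--
*---*
4) ---**
---**
**-**
--**-
**-**
5) -----
-----
**---
-----
**---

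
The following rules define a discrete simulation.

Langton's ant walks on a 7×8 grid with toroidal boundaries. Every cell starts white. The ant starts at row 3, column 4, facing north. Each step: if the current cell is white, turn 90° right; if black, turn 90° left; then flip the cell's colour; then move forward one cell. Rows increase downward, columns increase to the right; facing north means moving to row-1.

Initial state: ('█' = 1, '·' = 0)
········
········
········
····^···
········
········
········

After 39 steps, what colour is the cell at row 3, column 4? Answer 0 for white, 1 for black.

[0] ········
········
········
····^···
········
········
········
[1] ········
········
········
····█>··
········
········
········
[2] ········
········
········
····██··
·····v··
········
········
[3] ········
········
········
····██··
····<█··
········
········
[4] ········
········
········
····^█··
····██··
········
········
[5] ········
········
········
···<·█··
····██··
········
········
[6] ········
········
···^····
···█·█··
····██··
········
········
[7] ········
········
···█>···
···█·█··
····██··
········
········
[8] ········
········
···██···
···█v█··
····██··
········
········
[9] ········
········
···██···
···<██··
····██··
········
········
[10] ········
········
···██···
····██··
···v██··
········
········
[11] ········
········
···██···
····██··
··<███··
········
········
[12] ········
········
···██···
··^·██··
··████··
········
········
[13] ········
········
···██···
··█>██··
··████··
········
········
[14] ········
········
···██···
··████··
··█v██··
········
········
[15] ········
········
···██···
··████··
··█·>█··
········
········
[16] ········
········
···██···
··██^█··
··█··█··
········
········
[17] ········
········
···██···
··█<·█··
··█··█··
········
········
[18] ········
········
···██···
··█··█··
··█v·█··
········
········
[19] ········
········
···██···
··█··█··
··<█·█··
········
········
[20] ········
········
···██···
··█··█··
···█·█··
··v·····
········
[21] ········
········
···██···
··█··█··
···█·█··
·<█·····
········
[22] ········
········
···██···
··█··█··
·^·█·█··
·██·····
········
[23] ········
········
···██···
··█··█··
·█>█·█··
·██·····
········
[24] ········
········
···██···
··█··█··
·███·█··
·█v·····
········
[25] ········
········
···██···
··█··█··
·███·█··
·█·>····
········
[26] ········
········
···██···
··█··█··
·███·█··
·█·█····
···v····
[27] ········
········
···██···
··█··█··
·███·█··
·█·█····
··<█····
[28] ········
········
···██···
··█··█··
·███·█··
·█^█····
··██····
[29] ········
········
···██···
··█··█··
·███·█··
·██>····
··██····
[30] ········
········
···██···
··█··█··
·██^·█··
·██·····
··██····
[31] ········
········
···██···
··█··█··
·█<··█··
·██·····
··██····
[32] ········
········
···██···
··█··█··
·█···█··
·█v·····
··██····
[33] ········
········
···██···
··█··█··
·█···█··
·█·>····
··██····
[34] ········
········
···██···
··█··█··
·█···█··
·█·█····
··█v····
[35] ········
········
···██···
··█··█··
·█···█··
·█·█····
··█·>···
[36] ····v···
········
···██···
··█··█··
·█···█··
·█·█····
··█·█···
[37] ···<█···
········
···██···
··█··█··
·█···█··
·█·█····
··█·█···
[38] ···██···
········
···██···
··█··█··
·█···█··
·█·█····
··█^█···
[39] ···██···
········
···██···
··█··█··
·█···█··
·█·█····
··██>···

0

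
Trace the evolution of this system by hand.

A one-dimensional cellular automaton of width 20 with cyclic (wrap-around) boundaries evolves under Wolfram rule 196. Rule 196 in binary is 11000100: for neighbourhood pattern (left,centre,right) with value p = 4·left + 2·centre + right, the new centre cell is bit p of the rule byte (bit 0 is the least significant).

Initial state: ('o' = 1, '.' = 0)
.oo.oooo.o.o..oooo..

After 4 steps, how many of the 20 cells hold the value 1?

5

step 0: .oo.oooo.o.o..oooo..
step 1: ..o..ooo.o.o...ooo..
step 2: ..o...oo.o.o....oo..
step 3: ..o....o.o.o.....o..
step 4: ..o....o.o.o.....o..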